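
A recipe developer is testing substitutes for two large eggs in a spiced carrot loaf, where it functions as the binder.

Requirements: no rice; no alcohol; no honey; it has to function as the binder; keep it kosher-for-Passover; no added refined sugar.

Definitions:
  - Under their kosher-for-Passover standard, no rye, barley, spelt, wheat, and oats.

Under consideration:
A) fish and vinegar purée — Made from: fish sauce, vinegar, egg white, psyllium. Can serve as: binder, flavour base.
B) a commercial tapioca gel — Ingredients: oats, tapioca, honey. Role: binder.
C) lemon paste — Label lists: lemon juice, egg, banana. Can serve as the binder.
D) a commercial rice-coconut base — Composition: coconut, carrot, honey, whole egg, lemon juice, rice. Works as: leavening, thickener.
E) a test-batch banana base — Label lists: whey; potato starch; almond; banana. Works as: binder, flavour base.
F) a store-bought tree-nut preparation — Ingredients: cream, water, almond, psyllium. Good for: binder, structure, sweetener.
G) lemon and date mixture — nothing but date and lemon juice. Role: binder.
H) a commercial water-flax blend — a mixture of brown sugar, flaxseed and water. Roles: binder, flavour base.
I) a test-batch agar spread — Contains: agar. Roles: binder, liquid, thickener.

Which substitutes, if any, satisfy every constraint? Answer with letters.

A, C, E, F, G, I

A: no refined sugar, no rice — OK
B: has oats, so not kosher-for-Passover; has honey, so not honey-free — no
C: no rice, no honey — valid
D: not usable as a binder; has honey, so not honey-free (and 1 more) — no
E: every rule checks out — keep
F: nothing on the exclusion list — keep
G: no alcohol, no rice — keep
H: has brown sugar, so not no-added-sugar — no
I: nothing on the exclusion list — valid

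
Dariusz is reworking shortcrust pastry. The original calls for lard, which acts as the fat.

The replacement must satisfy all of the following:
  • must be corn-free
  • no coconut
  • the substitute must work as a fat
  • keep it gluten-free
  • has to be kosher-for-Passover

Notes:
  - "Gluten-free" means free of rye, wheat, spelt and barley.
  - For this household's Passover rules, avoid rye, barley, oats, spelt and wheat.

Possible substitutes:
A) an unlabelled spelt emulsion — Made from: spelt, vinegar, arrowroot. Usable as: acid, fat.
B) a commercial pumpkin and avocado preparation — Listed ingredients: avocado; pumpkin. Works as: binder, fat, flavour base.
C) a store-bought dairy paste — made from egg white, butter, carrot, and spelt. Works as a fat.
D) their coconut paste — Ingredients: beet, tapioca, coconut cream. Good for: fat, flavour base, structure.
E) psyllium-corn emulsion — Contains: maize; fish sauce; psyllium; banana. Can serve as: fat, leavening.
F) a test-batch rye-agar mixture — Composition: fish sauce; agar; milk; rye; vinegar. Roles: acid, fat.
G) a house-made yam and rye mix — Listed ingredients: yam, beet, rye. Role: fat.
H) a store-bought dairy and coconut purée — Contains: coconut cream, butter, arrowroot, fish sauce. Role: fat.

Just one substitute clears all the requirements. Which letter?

A: has spelt, so not gluten-free; has spelt, so not kosher-for-Passover — no
B: works as a fat, gluten-free, no corn — valid
C: has spelt, so not gluten-free; has spelt, so not kosher-for-Passover — reject
D: has coconut cream, so not coconut-free — no
E: has maize, so not corn-free — reject
F: has rye, so not gluten-free; has rye, so not kosher-for-Passover — reject
G: has rye, so not gluten-free; has rye, so not kosher-for-Passover — out
H: has coconut cream, so not coconut-free — reject

B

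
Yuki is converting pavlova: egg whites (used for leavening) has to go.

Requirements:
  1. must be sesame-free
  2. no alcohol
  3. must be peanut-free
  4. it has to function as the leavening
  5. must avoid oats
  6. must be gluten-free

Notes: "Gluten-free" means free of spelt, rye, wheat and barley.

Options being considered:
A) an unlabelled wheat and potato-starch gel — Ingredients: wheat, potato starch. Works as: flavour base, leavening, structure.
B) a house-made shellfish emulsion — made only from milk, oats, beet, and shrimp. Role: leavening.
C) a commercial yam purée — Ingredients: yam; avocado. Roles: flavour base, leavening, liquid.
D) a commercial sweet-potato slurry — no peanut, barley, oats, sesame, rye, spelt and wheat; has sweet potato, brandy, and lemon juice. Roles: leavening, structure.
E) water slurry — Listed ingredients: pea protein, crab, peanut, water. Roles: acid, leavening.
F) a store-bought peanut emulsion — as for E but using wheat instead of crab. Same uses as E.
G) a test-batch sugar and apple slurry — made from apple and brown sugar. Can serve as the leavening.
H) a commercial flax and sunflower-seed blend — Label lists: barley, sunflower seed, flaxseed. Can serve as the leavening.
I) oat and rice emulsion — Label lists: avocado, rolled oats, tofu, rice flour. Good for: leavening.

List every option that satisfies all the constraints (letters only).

C, G

A: has wheat, so not gluten-free — reject
B: has oats, so not oat-free — reject
C: works as a leavening, gluten-free, no peanut — valid
D: has brandy, so not alcohol-free — out
E: has peanut, so not peanut-free — reject
F: has wheat, so not gluten-free; has peanut, so not peanut-free — out
G: works as a leavening, gluten-free, no alcohol — OK
H: has barley, so not gluten-free — reject
I: has rolled oats, so not oat-free — no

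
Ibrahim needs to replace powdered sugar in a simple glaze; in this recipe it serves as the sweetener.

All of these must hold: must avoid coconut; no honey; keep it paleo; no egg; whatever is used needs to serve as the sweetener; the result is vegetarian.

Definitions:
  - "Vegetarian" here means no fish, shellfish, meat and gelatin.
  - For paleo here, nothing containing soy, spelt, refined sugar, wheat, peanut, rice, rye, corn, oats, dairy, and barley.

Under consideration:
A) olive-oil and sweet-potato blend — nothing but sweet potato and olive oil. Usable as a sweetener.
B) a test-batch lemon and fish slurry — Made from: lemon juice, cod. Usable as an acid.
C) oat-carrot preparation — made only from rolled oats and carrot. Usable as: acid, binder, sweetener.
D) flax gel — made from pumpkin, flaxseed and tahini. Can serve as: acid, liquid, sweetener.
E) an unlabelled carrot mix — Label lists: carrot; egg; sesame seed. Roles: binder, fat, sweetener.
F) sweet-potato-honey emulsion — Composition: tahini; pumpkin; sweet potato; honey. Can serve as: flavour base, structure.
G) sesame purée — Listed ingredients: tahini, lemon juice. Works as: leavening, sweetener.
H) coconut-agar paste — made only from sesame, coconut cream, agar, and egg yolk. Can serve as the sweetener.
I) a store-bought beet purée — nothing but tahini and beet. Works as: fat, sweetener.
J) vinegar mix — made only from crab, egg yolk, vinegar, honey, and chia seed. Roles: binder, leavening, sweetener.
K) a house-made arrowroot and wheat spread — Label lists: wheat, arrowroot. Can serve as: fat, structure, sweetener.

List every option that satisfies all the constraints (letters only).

A, D, G, I

A: works as a sweetener, vegetarian, paleo — OK
B: not usable as a sweetener; has cod, so not vegetarian — out
C: has rolled oats, so not paleo — no
D: only tahini, flaxseed, and pumpkin; none excluded — valid
E: has egg, so not egg-free — out
F: not usable as a sweetener; has honey, so not honey-free — out
G: nothing on the exclusion list — OK
H: has egg yolk, so not egg-free; has coconut cream, so not coconut-free — no
I: only tahini and beet; none excluded — valid
J: has crab, so not vegetarian; has egg yolk, so not egg-free (and 1 more) — out
K: has wheat, so not paleo — out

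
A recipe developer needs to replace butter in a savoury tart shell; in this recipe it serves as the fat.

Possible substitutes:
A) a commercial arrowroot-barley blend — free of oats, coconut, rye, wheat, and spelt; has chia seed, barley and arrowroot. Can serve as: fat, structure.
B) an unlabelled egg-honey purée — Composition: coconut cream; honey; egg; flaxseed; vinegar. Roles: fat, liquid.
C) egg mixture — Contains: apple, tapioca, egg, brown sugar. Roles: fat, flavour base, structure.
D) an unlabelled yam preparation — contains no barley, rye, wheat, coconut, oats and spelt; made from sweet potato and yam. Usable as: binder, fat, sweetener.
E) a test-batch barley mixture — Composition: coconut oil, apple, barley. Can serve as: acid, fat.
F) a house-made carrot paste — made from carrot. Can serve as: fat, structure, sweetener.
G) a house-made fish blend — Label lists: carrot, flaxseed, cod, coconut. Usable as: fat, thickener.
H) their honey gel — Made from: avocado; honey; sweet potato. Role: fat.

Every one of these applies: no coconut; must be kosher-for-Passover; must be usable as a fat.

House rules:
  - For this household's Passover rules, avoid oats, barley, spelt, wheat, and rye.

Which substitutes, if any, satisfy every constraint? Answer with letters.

C, D, F, H

A: has barley, so not kosher-for-Passover — out
B: has coconut cream, so not coconut-free — no
C: no coconut, kosher-for-Passover — valid
D: kosher-for-Passover, no coconut — OK
E: has barley, so not kosher-for-Passover; has coconut oil, so not coconut-free — out
F: kosher-for-Passover, no coconut — valid
G: has coconut, so not coconut-free — out
H: nothing on the exclusion list — keep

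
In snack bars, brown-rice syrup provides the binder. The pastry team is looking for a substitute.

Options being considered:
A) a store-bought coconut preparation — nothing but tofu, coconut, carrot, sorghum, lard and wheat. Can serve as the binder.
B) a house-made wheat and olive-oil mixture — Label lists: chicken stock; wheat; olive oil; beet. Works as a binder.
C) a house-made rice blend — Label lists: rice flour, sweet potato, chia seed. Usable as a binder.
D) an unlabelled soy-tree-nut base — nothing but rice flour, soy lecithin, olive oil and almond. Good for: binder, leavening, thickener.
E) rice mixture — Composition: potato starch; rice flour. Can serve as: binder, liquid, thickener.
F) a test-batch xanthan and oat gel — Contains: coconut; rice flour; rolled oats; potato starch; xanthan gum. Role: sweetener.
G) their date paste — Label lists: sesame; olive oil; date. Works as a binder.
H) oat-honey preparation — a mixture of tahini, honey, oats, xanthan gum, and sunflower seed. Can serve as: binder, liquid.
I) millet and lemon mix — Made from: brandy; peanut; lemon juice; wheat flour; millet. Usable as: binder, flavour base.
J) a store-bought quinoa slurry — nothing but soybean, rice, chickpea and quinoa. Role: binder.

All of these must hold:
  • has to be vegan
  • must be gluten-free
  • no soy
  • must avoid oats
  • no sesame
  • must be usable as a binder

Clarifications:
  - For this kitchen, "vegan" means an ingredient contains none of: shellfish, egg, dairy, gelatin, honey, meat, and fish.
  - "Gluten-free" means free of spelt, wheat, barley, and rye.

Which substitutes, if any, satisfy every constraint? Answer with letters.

A: has lard, so not vegan; has wheat, so not gluten-free (and 1 more) — reject
B: has chicken stock, so not vegan; has wheat, so not gluten-free — no
C: only rice flour, chia seed, and sweet potato; none excluded — valid
D: has soy lecithin, so not soy-free — no
E: every rule checks out — OK
F: not usable as a binder; has rolled oats, so not oat-free — out
G: has sesame, so not sesame-free — out
H: has honey, so not vegan; has oats, so not oat-free (and 1 more) — reject
I: has wheat flour, so not gluten-free — no
J: has soybean, so not soy-free — reject

C, E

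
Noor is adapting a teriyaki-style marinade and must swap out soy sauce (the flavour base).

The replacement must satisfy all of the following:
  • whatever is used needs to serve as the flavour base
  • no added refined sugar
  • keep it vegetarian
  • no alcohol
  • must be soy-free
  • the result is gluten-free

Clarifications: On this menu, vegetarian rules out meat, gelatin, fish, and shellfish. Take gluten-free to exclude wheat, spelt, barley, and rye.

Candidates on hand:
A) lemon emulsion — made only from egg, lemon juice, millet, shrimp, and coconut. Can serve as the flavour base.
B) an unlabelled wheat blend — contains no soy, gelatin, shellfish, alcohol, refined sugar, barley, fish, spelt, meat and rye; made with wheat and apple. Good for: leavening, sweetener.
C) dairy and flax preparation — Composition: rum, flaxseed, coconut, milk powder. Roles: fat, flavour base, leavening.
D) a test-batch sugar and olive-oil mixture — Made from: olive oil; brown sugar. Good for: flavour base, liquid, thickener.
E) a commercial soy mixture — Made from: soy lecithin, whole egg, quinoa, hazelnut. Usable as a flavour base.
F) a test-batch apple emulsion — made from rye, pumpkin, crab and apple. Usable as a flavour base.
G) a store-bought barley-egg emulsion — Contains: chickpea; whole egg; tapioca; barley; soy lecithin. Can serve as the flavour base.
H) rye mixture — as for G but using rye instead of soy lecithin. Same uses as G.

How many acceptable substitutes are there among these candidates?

A: has shrimp, so not vegetarian — reject
B: not usable as a flavour base; has wheat, so not gluten-free — reject
C: has rum, so not alcohol-free — no
D: has brown sugar, so not no-added-sugar — reject
E: has soy lecithin, so not soy-free — no
F: has crab, so not vegetarian; has rye, so not gluten-free — reject
G: has barley, so not gluten-free; has soy lecithin, so not soy-free — out
H: has barley, so not gluten-free — no

0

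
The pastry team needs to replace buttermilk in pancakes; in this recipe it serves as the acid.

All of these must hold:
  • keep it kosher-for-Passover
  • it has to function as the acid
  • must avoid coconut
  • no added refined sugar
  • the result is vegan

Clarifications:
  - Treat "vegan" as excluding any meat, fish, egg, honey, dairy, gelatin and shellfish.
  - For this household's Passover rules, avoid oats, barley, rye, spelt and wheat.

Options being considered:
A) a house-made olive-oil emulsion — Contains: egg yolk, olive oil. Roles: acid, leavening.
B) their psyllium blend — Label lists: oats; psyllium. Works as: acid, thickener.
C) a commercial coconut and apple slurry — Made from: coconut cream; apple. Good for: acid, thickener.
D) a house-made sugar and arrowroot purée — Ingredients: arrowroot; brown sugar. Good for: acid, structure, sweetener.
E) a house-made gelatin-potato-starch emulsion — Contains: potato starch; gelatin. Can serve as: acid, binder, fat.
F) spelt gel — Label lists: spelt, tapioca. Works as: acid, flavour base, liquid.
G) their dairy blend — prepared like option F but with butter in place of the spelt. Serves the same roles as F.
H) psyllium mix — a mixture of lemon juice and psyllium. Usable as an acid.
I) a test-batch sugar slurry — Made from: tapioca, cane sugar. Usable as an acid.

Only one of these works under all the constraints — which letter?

H

A: has egg yolk, so not vegan — no
B: has oats, so not kosher-for-Passover — reject
C: has coconut cream, so not coconut-free — out
D: has brown sugar, so not no-added-sugar — out
E: has gelatin, so not vegan — reject
F: has spelt, so not kosher-for-Passover — out
G: has butter, so not vegan — out
H: works as an acid, no coconut, no refined sugar — OK
I: has cane sugar, so not no-added-sugar — out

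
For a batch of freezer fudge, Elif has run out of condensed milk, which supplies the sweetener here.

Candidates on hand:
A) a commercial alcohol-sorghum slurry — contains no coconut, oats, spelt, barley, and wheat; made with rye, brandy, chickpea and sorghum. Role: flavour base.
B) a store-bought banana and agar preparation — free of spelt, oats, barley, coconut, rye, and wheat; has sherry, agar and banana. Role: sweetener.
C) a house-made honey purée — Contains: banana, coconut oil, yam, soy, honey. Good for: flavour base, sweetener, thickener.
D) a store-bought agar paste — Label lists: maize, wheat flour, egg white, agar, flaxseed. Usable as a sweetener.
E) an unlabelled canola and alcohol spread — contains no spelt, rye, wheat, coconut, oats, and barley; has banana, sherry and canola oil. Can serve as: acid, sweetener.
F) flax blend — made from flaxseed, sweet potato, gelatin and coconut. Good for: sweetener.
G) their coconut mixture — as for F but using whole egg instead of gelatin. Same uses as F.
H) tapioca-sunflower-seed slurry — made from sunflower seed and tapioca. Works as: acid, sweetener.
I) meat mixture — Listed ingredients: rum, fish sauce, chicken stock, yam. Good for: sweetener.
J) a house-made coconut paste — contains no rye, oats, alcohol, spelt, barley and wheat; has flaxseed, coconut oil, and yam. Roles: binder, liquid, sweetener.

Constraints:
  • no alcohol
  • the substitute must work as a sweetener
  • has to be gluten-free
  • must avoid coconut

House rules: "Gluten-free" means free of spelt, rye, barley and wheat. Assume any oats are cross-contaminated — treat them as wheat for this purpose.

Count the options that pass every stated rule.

1

A: not usable as a sweetener; has rye, so not gluten-free (and 1 more) — out
B: has sherry, so not alcohol-free — reject
C: has coconut oil, so not coconut-free — out
D: has wheat flour, so not gluten-free — no
E: has sherry, so not alcohol-free — reject
F: has coconut, so not coconut-free — out
G: has coconut, so not coconut-free — no
H: works as a sweetener, no coconut, gluten-free — OK
I: has rum, so not alcohol-free — out
J: has coconut oil, so not coconut-free — reject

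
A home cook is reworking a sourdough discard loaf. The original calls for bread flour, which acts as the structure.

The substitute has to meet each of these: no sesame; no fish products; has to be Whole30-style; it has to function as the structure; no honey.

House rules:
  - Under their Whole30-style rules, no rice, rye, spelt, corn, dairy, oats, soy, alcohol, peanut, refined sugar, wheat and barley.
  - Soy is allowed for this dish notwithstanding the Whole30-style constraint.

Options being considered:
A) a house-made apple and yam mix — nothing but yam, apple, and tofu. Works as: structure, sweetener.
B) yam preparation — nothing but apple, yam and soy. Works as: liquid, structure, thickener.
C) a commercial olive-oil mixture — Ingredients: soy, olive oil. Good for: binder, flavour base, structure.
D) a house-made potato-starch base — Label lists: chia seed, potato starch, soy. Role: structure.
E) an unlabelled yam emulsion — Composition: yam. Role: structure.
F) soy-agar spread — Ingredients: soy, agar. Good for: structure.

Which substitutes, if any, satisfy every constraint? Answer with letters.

A, B, C, D, E, F

A: soy is permitted under the Whole30-style carve-out; nothing else excluded — valid
B: soy is permitted under the Whole30-style carve-out; nothing else excluded — valid
C: soy is permitted under the Whole30-style carve-out; nothing else excluded — valid
D: soy is permitted under the Whole30-style carve-out; nothing else excluded — valid
E: no sesame, Whole30-style — keep
F: soy is permitted under the Whole30-style carve-out; nothing else excluded — OK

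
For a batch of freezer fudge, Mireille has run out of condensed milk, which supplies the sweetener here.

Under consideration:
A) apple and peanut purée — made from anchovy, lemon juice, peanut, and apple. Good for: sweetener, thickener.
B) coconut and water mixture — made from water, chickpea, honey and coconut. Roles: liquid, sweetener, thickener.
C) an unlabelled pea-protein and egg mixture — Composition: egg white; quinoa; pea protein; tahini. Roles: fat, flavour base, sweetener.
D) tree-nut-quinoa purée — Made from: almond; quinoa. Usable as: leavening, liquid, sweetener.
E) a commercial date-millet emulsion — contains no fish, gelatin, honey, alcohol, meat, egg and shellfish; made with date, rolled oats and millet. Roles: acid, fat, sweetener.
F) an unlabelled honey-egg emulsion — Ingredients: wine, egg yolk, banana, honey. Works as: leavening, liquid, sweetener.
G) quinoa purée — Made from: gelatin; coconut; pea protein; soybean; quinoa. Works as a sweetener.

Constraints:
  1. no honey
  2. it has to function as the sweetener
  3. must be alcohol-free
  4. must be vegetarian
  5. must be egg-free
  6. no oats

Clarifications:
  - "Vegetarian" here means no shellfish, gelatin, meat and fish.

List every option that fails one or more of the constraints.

A, B, C, E, F, G

A: has anchovy, so not vegetarian — no
B: has honey, so not honey-free — out
C: has egg white, so not egg-free — no
D: works as a sweetener, no honey, vegetarian — valid
E: has rolled oats, so not oat-free — out
F: has honey, so not honey-free; has egg yolk, so not egg-free (and 1 more) — out
G: has gelatin, so not vegetarian — no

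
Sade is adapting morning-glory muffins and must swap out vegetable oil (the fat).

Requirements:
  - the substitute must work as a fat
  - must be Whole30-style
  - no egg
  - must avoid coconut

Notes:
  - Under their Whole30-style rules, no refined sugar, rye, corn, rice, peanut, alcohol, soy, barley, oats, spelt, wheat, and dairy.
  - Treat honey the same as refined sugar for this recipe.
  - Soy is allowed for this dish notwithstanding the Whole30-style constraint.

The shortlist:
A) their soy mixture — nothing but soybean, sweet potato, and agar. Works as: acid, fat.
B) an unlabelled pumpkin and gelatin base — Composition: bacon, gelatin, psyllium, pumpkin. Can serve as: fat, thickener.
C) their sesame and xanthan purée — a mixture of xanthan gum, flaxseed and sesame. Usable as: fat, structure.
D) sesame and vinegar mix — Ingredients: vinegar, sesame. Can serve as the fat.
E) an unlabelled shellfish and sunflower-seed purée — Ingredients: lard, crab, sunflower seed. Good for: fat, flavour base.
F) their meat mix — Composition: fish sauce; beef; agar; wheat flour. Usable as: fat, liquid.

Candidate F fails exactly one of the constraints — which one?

usable as a fat: satisfied
Whole30-style: has wheat flour — fails
egg-free: satisfied
coconut-free: satisfied

Whole30-style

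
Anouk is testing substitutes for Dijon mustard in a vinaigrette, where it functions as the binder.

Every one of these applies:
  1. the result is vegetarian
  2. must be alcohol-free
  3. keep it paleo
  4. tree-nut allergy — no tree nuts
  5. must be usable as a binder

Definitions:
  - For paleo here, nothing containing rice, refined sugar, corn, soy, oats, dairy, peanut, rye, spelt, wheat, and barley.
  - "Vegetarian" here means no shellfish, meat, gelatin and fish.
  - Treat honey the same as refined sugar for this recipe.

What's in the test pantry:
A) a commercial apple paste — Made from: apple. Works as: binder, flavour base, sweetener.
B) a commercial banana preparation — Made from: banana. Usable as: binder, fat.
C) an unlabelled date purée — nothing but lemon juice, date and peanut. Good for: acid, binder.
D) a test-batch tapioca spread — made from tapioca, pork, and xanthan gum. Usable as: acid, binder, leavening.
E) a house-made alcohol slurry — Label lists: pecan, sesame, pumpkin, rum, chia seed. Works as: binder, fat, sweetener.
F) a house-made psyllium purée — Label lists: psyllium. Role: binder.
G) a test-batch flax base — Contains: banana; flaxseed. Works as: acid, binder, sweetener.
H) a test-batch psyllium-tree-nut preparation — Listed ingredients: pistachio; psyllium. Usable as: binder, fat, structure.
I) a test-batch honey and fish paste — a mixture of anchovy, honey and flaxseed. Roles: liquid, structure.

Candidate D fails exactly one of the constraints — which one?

usable as a binder: satisfied
paleo: satisfied
vegetarian: has pork — fails
alcohol-free: satisfied
tree-nut-free: satisfied

vegetarian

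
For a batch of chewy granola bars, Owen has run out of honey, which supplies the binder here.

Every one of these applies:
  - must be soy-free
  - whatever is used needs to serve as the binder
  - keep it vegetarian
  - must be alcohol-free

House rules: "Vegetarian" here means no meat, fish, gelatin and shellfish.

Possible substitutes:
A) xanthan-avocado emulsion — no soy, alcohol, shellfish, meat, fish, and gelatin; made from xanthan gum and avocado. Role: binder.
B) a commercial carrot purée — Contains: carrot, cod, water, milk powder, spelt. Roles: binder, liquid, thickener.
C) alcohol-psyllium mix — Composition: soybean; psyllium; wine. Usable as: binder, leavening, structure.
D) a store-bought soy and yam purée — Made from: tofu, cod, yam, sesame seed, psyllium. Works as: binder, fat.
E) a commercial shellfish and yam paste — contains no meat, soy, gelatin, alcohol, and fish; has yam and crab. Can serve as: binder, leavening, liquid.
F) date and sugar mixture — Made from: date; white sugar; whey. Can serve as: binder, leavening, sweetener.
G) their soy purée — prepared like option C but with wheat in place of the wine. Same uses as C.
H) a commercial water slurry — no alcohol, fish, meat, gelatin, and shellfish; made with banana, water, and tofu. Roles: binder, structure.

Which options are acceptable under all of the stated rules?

A: works as a binder, vegetarian, no soy — valid
B: has cod, so not vegetarian — out
C: has wine, so not alcohol-free; has soybean, so not soy-free — reject
D: has cod, so not vegetarian; has tofu, so not soy-free — out
E: has crab, so not vegetarian — no
F: no soy, vegetarian — OK
G: has soybean, so not soy-free — reject
H: has tofu, so not soy-free — out

A, F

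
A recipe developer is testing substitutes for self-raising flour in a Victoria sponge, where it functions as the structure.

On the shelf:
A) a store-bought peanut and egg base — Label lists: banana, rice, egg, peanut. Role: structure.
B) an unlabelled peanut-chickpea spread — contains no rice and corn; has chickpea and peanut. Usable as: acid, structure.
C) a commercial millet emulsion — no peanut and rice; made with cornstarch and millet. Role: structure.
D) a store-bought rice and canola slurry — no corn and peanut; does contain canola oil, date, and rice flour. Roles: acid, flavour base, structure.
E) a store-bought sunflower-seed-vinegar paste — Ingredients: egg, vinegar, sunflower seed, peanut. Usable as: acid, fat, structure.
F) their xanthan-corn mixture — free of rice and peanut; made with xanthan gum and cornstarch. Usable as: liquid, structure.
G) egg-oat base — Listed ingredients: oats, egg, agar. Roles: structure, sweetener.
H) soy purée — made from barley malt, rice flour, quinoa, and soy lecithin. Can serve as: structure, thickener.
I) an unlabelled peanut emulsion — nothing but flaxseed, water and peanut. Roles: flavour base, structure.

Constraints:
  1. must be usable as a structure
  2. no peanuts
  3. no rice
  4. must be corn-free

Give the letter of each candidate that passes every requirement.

G

A: has rice, so not rice-free; has peanut, so not peanut-free — no
B: has peanut, so not peanut-free — no
C: has cornstarch, so not corn-free — reject
D: has rice flour, so not rice-free — out
E: has peanut, so not peanut-free — reject
F: has cornstarch, so not corn-free — reject
G: only egg, oats and agar; none excluded — OK
H: has rice flour, so not rice-free — out
I: has peanut, so not peanut-free — reject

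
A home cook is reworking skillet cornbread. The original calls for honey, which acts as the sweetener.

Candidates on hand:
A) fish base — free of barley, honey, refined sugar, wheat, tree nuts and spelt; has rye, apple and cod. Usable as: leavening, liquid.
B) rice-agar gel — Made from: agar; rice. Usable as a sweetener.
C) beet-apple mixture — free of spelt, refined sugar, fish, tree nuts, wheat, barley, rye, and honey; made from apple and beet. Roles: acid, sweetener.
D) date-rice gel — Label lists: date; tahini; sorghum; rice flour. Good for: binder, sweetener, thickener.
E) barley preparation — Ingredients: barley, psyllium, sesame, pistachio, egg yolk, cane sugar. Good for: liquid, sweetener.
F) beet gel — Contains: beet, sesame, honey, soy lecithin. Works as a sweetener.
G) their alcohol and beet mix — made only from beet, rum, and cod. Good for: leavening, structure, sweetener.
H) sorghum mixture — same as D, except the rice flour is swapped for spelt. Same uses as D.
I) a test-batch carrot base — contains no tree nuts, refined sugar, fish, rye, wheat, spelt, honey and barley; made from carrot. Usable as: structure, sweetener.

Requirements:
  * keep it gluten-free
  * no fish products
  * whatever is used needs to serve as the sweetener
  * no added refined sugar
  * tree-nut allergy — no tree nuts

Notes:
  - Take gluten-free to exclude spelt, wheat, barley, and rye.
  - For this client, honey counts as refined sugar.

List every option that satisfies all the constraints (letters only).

A: not usable as a sweetener; has rye, so not gluten-free (and 1 more) — reject
B: works as a sweetener, no tree nuts, no fish — keep
C: works as a sweetener, no fish, no-added-sugar — keep
D: rice flour and tahini etc. — none of it excluded — keep
E: has barley, so not gluten-free; has pistachio, so not tree-nut-free (and 1 more) — no
F: has honey, so not no-added-sugar — out
G: has cod, so not fish-free — reject
H: has spelt, so not gluten-free — no
I: nothing on the exclusion list — valid

B, C, D, I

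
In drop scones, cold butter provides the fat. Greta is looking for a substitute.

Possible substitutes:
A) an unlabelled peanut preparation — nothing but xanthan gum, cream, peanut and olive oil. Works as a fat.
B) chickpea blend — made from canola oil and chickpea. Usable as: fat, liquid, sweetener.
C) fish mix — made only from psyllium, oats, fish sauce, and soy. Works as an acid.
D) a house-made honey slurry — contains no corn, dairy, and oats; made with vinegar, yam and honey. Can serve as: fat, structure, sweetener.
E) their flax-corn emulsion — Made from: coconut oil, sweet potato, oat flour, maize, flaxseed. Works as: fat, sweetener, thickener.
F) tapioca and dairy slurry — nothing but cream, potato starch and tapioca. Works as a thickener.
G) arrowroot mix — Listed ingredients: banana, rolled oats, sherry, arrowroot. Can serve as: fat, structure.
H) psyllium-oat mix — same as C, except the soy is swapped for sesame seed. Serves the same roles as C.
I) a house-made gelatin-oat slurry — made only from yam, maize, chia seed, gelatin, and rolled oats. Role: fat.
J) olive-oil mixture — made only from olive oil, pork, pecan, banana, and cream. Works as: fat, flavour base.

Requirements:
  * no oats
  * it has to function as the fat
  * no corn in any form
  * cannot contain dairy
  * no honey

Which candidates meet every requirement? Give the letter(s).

B

A: has cream, so not dairy-free — no
B: every rule checks out — OK
C: not usable as a fat; has oats, so not oat-free — reject
D: has honey, so not honey-free — no
E: has oat flour, so not oat-free; has maize, so not corn-free — reject
F: not usable as a fat; has cream, so not dairy-free — out
G: has rolled oats, so not oat-free — no
H: not usable as a fat; has oats, so not oat-free — no
I: has rolled oats, so not oat-free; has maize, so not corn-free — no
J: has cream, so not dairy-free — reject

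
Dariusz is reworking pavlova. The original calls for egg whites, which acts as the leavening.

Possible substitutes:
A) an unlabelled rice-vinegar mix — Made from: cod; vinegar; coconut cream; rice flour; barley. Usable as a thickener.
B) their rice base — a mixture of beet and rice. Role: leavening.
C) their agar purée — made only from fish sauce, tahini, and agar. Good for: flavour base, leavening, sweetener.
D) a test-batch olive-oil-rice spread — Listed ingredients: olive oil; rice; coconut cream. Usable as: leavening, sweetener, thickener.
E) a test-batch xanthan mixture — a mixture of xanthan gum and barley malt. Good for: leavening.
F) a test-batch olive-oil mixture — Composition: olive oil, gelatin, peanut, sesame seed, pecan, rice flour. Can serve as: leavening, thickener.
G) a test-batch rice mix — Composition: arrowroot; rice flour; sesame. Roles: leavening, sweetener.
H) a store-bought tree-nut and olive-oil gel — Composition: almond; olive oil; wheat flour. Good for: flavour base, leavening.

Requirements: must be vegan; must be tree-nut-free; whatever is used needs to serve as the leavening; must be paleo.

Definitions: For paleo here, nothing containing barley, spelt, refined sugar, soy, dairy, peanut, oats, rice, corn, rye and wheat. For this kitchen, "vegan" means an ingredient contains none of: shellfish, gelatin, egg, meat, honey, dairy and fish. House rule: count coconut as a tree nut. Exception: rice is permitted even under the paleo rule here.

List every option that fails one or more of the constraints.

A, C, D, E, F, H

A: not usable as a leavening; has barley, so not paleo (and 2 more) — reject
B: rice is permitted under the paleo carve-out; nothing else excluded — OK
C: has fish sauce, so not vegan — no
D: has coconut cream, so not tree-nut-free — reject
E: has barley malt, so not paleo — out
F: has peanut, so not paleo; has gelatin, so not vegan (and 1 more) — reject
G: rice is permitted under the paleo carve-out; nothing else excluded — keep
H: has wheat flour, so not paleo; has almond, so not tree-nut-free — no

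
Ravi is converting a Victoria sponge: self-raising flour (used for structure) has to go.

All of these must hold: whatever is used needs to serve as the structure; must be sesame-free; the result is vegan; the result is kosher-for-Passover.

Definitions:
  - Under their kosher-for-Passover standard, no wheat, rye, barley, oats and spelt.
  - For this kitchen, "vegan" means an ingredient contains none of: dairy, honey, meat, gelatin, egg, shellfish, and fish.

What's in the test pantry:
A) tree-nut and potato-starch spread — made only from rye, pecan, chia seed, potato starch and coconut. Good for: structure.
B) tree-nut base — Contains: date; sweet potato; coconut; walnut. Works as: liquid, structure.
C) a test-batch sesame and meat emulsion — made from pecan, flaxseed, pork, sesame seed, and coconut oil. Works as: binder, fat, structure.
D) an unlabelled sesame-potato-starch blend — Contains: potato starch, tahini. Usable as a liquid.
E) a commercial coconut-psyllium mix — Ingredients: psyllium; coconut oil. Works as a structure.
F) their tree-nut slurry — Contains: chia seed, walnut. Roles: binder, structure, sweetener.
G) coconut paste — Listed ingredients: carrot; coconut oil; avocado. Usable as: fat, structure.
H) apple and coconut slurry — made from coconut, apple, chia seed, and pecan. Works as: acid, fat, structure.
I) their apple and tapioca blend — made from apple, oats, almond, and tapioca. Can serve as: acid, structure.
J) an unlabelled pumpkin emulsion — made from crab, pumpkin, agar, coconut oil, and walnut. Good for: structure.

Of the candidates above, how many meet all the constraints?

A: has rye, so not kosher-for-Passover — no
B: coconut and walnut etc. — none of it excluded — valid
C: has pork, so not vegan; has sesame seed, so not sesame-free — no
D: not usable as a structure; has tahini, so not sesame-free — no
E: works as a structure, vegan, kosher-for-Passover — OK
F: only walnut and chia seed; none excluded — valid
G: every rule checks out — OK
H: works as a structure, no sesame, kosher-for-Passover — OK
I: has oats, so not kosher-for-Passover — reject
J: has crab, so not vegan — reject

5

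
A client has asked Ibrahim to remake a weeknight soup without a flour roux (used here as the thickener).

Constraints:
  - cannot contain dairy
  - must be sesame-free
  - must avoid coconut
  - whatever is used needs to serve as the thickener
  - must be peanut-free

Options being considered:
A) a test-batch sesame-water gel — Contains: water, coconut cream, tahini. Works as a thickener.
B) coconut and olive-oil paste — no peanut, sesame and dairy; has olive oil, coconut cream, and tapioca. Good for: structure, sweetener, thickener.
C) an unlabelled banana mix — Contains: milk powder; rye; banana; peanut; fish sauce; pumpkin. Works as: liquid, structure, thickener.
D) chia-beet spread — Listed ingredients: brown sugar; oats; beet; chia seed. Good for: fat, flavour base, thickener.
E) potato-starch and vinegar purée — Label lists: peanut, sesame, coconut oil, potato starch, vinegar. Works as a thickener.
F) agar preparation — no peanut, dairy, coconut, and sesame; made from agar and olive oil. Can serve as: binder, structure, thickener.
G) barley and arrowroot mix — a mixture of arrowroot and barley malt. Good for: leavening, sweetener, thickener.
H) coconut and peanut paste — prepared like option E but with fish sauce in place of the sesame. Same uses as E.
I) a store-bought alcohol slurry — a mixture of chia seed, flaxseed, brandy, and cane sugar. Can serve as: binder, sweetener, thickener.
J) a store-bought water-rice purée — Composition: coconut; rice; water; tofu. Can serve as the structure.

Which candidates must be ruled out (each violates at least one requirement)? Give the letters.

A, B, C, E, H, J

A: has tahini, so not sesame-free; has coconut cream, so not coconut-free — no
B: has coconut cream, so not coconut-free — reject
C: has milk powder, so not dairy-free; has peanut, so not peanut-free — no
D: oats and brown sugar etc. — none of it excluded — valid
E: has sesame, so not sesame-free; has coconut oil, so not coconut-free (and 1 more) — no
F: works as a thickener, no coconut, no peanut — OK
G: only barley malt and arrowroot; none excluded — OK
H: has coconut oil, so not coconut-free; has peanut, so not peanut-free — no
I: brandy and cane sugar etc. — none of it excluded — valid
J: not usable as a thickener; has coconut, so not coconut-free — out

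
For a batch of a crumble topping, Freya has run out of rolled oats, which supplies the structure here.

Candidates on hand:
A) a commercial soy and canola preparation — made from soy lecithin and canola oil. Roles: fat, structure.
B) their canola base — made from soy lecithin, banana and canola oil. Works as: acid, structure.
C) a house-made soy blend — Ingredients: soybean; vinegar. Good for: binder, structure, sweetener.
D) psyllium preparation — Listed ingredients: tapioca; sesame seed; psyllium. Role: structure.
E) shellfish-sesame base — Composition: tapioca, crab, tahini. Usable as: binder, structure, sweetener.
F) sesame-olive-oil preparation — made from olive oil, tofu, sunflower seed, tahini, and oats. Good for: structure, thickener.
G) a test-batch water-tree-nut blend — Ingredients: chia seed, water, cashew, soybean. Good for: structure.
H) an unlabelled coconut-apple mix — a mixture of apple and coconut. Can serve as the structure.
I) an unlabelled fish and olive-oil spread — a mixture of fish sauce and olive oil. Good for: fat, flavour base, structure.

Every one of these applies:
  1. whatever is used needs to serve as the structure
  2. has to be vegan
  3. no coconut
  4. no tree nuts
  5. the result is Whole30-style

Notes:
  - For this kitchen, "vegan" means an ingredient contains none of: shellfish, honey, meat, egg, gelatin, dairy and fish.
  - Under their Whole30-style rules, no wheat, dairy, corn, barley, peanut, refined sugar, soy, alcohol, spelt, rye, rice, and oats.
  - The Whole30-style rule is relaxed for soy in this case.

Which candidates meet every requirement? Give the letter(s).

A: soy is permitted under the Whole30-style carve-out; nothing else excluded — OK
B: soy is permitted under the Whole30-style carve-out; nothing else excluded — valid
C: soy is permitted under the Whole30-style carve-out; nothing else excluded — OK
D: nothing on the exclusion list — valid
E: has crab, so not vegan — out
F: has oats, so not Whole30-style — reject
G: has cashew, so not tree-nut-free — no
H: has coconut, so not coconut-free — reject
I: has fish sauce, so not vegan — out

A, B, C, D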